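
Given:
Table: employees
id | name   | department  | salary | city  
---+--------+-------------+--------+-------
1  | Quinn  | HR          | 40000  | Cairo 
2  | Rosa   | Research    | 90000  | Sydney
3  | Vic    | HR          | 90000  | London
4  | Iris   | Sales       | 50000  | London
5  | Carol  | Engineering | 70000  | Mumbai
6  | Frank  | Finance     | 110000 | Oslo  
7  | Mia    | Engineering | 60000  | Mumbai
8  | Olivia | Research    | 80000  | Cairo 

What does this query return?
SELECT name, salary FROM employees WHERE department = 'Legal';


Filtering: department = 'Legal'
Matching rows: 0

Empty result set (0 rows)


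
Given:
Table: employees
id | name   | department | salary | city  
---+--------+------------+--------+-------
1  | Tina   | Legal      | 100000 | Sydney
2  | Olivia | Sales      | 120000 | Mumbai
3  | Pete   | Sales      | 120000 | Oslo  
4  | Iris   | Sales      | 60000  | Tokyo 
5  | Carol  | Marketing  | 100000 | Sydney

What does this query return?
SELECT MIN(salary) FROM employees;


Salaries: 100000, 120000, 120000, 60000, 100000
MIN = 60000

60000


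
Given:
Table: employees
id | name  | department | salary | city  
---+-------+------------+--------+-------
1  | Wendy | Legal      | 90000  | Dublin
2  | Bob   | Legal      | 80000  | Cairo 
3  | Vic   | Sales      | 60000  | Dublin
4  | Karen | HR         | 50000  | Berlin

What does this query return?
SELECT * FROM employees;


SELECT * returns all 4 rows with all columns

4 rows:
1, Wendy, Legal, 90000, Dublin
2, Bob, Legal, 80000, Cairo
3, Vic, Sales, 60000, Dublin
4, Karen, HR, 50000, Berlin


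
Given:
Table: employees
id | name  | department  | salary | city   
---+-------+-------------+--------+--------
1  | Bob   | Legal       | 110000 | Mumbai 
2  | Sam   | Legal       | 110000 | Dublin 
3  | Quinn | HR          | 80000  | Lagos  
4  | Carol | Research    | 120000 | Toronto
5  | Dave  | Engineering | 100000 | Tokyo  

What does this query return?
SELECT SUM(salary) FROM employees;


SUM(salary) = 110000 + 110000 + 80000 + 120000 + 100000 = 520000

520000


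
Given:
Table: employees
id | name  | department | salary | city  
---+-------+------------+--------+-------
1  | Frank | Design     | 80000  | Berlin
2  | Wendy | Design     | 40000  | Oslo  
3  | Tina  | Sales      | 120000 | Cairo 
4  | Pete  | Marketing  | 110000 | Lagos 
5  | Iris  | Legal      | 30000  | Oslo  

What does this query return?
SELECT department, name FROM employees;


Projecting columns: department, name

5 rows:
Design, Frank
Design, Wendy
Sales, Tina
Marketing, Pete
Legal, Iris


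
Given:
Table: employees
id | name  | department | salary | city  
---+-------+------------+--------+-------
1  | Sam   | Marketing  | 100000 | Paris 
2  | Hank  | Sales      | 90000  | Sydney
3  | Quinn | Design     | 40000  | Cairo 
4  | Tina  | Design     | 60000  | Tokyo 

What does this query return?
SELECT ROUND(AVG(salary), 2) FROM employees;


SUM(salary) = 290000
COUNT = 4
ROUND(AVG, 2) = ROUND(290000 / 4, 2) = 72500.0

72500.0


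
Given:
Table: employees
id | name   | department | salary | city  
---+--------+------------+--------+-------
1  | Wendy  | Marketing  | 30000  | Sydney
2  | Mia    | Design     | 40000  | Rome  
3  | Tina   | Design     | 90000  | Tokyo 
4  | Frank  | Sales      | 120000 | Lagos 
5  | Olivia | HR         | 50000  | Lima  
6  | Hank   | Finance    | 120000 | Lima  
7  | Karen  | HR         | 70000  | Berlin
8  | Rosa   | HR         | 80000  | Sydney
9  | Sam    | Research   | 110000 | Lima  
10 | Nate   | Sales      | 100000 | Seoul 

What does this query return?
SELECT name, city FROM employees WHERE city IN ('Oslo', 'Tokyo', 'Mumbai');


Filtering: city IN ('Oslo', 'Tokyo', 'Mumbai')
Matching: 1 rows

1 rows:
Tina, Tokyo


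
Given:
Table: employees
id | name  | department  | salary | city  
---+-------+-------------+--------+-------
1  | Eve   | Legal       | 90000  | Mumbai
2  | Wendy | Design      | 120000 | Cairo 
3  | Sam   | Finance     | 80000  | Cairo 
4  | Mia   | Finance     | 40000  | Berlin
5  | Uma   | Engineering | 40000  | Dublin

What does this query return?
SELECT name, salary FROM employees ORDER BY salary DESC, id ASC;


Sorting by salary DESC, then id ASC for ties

5 rows:
Wendy, 120000
Eve, 90000
Sam, 80000
Mia, 40000
Uma, 40000


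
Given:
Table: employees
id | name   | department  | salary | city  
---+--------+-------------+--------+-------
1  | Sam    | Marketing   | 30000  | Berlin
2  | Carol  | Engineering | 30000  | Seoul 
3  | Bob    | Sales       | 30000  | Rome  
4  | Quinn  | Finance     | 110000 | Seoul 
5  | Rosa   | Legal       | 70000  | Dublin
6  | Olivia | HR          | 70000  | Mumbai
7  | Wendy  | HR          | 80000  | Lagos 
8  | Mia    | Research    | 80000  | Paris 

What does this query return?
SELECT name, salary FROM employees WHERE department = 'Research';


Filtering: department = 'Research'
Matching rows: 1

1 rows:
Mia, 80000


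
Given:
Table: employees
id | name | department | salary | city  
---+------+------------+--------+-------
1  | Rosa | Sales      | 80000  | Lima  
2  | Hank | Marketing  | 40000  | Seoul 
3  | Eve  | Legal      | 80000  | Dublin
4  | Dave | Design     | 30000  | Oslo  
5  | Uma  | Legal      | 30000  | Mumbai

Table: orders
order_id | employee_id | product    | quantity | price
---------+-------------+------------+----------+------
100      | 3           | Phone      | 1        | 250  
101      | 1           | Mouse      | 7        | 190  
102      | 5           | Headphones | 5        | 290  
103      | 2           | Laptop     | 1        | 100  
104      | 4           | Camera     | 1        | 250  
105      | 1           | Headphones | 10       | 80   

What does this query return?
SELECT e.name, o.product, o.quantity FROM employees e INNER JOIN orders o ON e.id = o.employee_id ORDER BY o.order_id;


Joining employees.id = orders.employee_id:
  employee Eve (id=3) -> order Phone
  employee Rosa (id=1) -> order Mouse
  employee Uma (id=5) -> order Headphones
  employee Hank (id=2) -> order Laptop
  employee Dave (id=4) -> order Camera
  employee Rosa (id=1) -> order Headphones


6 rows:
Eve, Phone, 1
Rosa, Mouse, 7
Uma, Headphones, 5
Hank, Laptop, 1
Dave, Camera, 1
Rosa, Headphones, 10


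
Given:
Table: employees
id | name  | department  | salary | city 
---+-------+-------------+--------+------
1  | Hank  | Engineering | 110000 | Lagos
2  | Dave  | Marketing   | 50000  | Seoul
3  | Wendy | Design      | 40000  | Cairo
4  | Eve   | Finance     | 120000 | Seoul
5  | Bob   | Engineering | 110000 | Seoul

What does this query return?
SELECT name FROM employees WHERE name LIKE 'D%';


LIKE 'D%' matches names starting with 'D'
Matching: 1

1 rows:
Dave


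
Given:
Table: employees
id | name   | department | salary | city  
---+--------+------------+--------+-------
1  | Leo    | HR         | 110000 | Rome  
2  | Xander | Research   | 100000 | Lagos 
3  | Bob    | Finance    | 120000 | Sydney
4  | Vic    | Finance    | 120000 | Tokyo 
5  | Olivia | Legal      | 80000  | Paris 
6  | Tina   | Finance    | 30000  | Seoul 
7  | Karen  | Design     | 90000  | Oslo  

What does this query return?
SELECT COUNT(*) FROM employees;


COUNT(*) counts all rows

7


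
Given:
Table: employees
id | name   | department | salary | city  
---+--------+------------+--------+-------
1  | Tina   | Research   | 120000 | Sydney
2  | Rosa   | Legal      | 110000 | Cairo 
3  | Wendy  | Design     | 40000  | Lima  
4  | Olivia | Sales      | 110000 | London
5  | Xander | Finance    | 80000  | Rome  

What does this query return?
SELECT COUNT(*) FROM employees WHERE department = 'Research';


Counting rows where department = 'Research'
  Tina -> MATCH


1


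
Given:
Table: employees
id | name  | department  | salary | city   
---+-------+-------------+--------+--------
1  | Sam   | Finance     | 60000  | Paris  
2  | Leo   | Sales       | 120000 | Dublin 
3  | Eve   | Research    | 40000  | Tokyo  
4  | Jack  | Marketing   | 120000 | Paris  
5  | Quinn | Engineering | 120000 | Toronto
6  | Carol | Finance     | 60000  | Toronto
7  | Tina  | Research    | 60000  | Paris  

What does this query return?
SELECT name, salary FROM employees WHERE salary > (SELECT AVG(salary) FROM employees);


Subquery: AVG(salary) = 82857.14
Filtering: salary > 82857.14
  Leo (120000) -> MATCH
  Jack (120000) -> MATCH
  Quinn (120000) -> MATCH


3 rows:
Leo, 120000
Jack, 120000
Quinn, 120000


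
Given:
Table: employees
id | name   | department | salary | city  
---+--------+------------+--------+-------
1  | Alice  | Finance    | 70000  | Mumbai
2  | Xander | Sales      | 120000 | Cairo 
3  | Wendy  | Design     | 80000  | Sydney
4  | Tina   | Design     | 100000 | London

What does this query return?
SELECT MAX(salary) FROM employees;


Salaries: 70000, 120000, 80000, 100000
MAX = 120000

120000


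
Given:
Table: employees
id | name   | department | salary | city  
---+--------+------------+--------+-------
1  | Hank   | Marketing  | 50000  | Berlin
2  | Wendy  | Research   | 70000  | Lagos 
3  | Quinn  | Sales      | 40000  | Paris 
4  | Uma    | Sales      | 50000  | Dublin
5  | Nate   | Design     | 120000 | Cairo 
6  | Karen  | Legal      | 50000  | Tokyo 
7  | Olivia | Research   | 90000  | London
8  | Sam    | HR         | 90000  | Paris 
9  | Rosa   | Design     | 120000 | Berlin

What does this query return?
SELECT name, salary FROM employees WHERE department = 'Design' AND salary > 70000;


Filtering: department = 'Design' AND salary > 70000
Matching: 2 rows

2 rows:
Nate, 120000
Rosa, 120000


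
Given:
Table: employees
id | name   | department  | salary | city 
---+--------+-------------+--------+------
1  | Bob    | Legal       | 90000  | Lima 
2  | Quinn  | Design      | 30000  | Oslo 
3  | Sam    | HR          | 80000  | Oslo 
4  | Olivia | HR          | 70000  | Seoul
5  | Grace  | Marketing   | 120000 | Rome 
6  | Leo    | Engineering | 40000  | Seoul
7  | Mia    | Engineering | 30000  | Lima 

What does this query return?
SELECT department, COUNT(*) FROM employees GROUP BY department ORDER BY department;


Assigning each row to its department group:
  Bob -> Legal
  Quinn -> Design
  Sam -> HR
  Olivia -> HR
  Grace -> Marketing
  Leo -> Engineering
  Mia -> Engineering


5 groups:
Design, 1
Engineering, 2
HR, 2
Legal, 1
Marketing, 1


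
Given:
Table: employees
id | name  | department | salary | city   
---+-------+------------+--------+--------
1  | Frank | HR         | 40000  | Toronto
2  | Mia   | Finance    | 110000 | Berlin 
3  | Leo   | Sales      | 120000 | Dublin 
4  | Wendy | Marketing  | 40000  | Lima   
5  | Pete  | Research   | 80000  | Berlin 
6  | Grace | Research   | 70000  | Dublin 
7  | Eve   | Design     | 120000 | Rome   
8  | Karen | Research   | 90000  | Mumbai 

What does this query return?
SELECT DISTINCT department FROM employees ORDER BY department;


All 'department' values (row order): HR, Finance, Sales, Marketing, Research, Research, Design, Research
Removing duplicates leaves 6 unique value(s).

6 values:
Design
Finance
HR
Marketing
Research
Sales


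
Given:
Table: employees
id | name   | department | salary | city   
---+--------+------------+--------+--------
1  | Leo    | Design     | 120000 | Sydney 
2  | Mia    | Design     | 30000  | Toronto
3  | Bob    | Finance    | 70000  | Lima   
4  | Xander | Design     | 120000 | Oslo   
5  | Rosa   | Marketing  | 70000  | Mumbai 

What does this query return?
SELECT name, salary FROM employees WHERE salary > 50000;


Filtering: salary > 50000
Matching: 4 rows

4 rows:
Leo, 120000
Bob, 70000
Xander, 120000
Rosa, 70000


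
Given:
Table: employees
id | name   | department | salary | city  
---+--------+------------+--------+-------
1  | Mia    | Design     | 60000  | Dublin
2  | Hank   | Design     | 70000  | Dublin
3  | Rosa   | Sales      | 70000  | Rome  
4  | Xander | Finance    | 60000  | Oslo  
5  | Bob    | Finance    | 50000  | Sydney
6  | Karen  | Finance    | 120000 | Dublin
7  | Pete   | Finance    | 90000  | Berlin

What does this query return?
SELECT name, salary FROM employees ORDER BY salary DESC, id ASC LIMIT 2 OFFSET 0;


Sort by salary DESC (id ASC tiebreak), then skip 0 and take 2
Rows 1 through 2

2 rows:
Karen, 120000
Pete, 90000


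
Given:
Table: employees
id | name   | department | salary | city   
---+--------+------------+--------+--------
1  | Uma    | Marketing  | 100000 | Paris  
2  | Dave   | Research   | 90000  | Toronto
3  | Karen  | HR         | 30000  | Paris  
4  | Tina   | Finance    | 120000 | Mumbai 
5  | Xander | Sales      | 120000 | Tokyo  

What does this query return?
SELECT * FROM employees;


SELECT * returns all 5 rows with all columns

5 rows:
1, Uma, Marketing, 100000, Paris
2, Dave, Research, 90000, Toronto
3, Karen, HR, 30000, Paris
4, Tina, Finance, 120000, Mumbai
5, Xander, Sales, 120000, Tokyo


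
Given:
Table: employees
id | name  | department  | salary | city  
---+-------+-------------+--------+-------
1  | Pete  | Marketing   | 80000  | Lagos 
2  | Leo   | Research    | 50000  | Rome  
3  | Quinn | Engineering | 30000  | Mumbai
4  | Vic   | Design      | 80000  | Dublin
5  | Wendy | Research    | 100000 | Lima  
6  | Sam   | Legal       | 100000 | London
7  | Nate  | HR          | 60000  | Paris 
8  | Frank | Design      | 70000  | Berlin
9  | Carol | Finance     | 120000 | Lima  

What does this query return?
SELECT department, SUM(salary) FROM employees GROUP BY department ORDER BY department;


Summing salary within each department:
  Design: 80000 + 70000 = 150000
  Engineering: 30000 = 30000
  Finance: 120000 = 120000
  HR: 60000 = 60000
  Legal: 100000 = 100000
  Marketing: 80000 = 80000
  Research: 50000 + 100000 = 150000


7 groups:
Design, 150000
Engineering, 30000
Finance, 120000
HR, 60000
Legal, 100000
Marketing, 80000
Research, 150000


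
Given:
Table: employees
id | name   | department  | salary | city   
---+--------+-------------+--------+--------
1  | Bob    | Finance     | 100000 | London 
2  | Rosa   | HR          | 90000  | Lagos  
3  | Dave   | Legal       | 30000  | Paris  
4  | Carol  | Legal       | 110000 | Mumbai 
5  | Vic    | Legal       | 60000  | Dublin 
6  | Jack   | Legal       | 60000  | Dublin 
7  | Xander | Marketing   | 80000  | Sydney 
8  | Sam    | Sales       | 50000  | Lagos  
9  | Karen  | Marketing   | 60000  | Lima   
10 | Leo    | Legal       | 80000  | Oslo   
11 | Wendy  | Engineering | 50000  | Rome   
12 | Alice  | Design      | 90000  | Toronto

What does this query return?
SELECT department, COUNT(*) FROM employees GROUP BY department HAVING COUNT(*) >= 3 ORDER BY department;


Groups with count >= 3:
  Legal: 5 -> PASS
  Design: 1 -> filtered out
  Engineering: 1 -> filtered out
  Finance: 1 -> filtered out
  HR: 1 -> filtered out
  Marketing: 2 -> filtered out
  Sales: 1 -> filtered out


1 groups:
Legal, 5


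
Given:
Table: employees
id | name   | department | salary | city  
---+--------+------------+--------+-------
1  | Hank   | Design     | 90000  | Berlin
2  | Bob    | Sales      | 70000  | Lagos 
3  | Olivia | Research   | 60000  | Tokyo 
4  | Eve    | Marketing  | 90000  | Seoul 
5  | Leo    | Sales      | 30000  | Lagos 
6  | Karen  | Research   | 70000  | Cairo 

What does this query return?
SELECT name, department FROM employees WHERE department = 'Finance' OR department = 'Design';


Filtering: department = 'Finance' OR 'Design'
Matching: 1 rows

1 rows:
Hank, Design


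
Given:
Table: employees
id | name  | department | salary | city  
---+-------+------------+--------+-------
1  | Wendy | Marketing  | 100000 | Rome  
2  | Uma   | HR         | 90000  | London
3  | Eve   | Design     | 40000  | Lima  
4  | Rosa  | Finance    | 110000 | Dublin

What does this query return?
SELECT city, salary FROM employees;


Projecting columns: city, salary

4 rows:
Rome, 100000
London, 90000
Lima, 40000
Dublin, 110000


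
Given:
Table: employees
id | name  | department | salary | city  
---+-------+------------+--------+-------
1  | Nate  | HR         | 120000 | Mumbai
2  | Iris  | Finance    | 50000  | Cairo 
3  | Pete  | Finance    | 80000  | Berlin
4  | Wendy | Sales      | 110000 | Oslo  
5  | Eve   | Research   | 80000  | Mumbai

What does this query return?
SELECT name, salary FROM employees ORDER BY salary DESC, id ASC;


Sorting by salary DESC, then id ASC for ties

5 rows:
Nate, 120000
Wendy, 110000
Pete, 80000
Eve, 80000
Iris, 50000


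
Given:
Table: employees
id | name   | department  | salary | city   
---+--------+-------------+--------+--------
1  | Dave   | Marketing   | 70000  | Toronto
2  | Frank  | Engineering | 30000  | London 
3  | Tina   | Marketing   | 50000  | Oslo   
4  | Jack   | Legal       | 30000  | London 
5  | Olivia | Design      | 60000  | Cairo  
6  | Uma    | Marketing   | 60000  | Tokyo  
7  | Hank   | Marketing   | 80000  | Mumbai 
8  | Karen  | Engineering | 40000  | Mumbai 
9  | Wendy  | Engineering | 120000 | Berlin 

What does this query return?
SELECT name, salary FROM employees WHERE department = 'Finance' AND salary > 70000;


Filtering: department = 'Finance' AND salary > 70000
Matching: 0 rows

Empty result set (0 rows)


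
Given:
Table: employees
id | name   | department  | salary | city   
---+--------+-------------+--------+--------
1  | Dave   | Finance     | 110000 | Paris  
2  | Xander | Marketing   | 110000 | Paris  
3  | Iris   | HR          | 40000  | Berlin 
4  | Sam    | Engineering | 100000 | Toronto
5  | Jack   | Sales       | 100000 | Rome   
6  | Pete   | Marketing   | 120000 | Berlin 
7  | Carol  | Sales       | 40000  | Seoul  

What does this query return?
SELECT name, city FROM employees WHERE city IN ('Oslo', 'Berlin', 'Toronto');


Filtering: city IN ('Oslo', 'Berlin', 'Toronto')
Matching: 3 rows

3 rows:
Iris, Berlin
Sam, Toronto
Pete, Berlin


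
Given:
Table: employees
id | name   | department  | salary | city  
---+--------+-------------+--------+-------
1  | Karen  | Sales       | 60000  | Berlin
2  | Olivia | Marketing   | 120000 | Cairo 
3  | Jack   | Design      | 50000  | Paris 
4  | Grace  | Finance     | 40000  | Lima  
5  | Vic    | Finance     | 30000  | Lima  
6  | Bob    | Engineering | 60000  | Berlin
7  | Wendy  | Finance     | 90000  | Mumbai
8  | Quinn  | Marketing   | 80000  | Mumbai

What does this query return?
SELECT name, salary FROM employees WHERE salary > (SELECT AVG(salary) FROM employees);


Subquery: AVG(salary) = 66250.0
Filtering: salary > 66250.0
  Olivia (120000) -> MATCH
  Wendy (90000) -> MATCH
  Quinn (80000) -> MATCH


3 rows:
Olivia, 120000
Wendy, 90000
Quinn, 80000


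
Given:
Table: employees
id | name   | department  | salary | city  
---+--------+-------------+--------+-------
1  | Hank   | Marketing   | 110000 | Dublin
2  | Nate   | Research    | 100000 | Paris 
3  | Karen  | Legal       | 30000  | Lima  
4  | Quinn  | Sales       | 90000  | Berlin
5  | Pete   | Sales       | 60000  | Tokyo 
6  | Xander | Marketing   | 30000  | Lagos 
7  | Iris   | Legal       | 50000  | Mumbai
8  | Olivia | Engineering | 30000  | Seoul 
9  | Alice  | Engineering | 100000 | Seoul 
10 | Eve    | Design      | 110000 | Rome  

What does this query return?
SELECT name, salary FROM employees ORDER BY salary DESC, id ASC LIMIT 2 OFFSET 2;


Sort by salary DESC (id ASC tiebreak), then skip 2 and take 2
Rows 3 through 4

2 rows:
Nate, 100000
Alice, 100000


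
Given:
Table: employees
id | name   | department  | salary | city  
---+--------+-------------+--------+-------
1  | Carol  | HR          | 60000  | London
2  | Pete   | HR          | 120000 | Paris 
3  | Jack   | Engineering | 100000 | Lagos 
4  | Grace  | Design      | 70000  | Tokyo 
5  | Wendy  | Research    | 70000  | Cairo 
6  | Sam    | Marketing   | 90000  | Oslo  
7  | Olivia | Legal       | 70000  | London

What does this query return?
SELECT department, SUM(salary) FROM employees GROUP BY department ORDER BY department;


Summing salary within each department:
  Design: 70000 = 70000
  Engineering: 100000 = 100000
  HR: 60000 + 120000 = 180000
  Legal: 70000 = 70000
  Marketing: 90000 = 90000
  Research: 70000 = 70000


6 groups:
Design, 70000
Engineering, 100000
HR, 180000
Legal, 70000
Marketing, 90000
Research, 70000


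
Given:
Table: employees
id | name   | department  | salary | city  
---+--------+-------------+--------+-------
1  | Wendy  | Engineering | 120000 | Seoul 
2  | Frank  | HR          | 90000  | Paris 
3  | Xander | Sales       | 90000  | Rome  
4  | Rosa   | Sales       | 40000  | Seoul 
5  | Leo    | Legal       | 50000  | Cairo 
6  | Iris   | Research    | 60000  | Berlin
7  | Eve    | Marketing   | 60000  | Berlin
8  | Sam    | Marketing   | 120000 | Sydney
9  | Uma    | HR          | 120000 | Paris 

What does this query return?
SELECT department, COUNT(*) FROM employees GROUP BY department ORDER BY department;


Assigning each row to its department group:
  Wendy -> Engineering
  Frank -> HR
  Xander -> Sales
  Rosa -> Sales
  Leo -> Legal
  Iris -> Research
  Eve -> Marketing
  Sam -> Marketing
  Uma -> HR


6 groups:
Engineering, 1
HR, 2
Legal, 1
Marketing, 2
Research, 1
Sales, 2


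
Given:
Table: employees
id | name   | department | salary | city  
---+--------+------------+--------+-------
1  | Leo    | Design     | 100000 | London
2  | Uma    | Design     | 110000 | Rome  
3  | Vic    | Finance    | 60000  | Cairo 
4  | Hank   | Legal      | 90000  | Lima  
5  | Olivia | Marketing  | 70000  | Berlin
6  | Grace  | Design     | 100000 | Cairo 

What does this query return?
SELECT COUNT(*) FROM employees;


COUNT(*) counts all rows

6


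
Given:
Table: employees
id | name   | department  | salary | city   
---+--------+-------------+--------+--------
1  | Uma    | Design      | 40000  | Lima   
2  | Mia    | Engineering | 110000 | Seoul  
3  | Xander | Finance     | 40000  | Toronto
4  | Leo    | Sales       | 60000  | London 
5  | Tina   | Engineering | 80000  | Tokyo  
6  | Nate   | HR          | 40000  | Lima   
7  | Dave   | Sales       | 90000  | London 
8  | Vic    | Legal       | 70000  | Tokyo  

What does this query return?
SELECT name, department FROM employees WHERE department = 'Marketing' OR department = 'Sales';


Filtering: department = 'Marketing' OR 'Sales'
Matching: 2 rows

2 rows:
Leo, Sales
Dave, Sales


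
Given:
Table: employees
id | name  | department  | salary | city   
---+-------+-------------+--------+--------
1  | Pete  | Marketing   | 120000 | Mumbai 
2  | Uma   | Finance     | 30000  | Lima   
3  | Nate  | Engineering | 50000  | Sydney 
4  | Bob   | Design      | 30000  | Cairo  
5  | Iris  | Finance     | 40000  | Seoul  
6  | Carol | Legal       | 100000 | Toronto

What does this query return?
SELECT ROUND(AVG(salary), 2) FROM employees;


SUM(salary) = 370000
COUNT = 6
ROUND(AVG, 2) = ROUND(370000 / 6, 2) = 61666.67

61666.67


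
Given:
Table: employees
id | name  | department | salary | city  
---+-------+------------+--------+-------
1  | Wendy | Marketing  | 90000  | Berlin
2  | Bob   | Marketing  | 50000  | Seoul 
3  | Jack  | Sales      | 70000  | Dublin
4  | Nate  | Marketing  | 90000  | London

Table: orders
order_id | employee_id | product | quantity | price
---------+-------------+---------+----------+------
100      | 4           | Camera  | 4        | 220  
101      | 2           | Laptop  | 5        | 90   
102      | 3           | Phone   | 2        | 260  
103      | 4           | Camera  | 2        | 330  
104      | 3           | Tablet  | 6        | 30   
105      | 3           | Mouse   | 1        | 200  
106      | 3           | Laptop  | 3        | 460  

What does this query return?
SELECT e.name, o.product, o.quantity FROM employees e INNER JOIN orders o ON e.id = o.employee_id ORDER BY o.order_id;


Joining employees.id = orders.employee_id:
  employee Nate (id=4) -> order Camera
  employee Bob (id=2) -> order Laptop
  employee Jack (id=3) -> order Phone
  employee Nate (id=4) -> order Camera
  employee Jack (id=3) -> order Tablet
  employee Jack (id=3) -> order Mouse
  employee Jack (id=3) -> order Laptop


7 rows:
Nate, Camera, 4
Bob, Laptop, 5
Jack, Phone, 2
Nate, Camera, 2
Jack, Tablet, 6
Jack, Mouse, 1
Jack, Laptop, 3


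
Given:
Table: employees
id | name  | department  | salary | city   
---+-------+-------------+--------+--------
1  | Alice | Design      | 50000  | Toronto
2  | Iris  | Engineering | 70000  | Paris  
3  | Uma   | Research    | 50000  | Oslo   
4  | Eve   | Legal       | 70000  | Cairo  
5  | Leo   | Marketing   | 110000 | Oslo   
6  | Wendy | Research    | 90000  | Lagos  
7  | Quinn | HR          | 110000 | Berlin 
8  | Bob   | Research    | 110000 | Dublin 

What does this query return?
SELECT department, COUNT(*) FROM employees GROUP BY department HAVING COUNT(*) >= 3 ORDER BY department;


Groups with count >= 3:
  Research: 3 -> PASS
  Design: 1 -> filtered out
  Engineering: 1 -> filtered out
  HR: 1 -> filtered out
  Legal: 1 -> filtered out
  Marketing: 1 -> filtered out


1 groups:
Research, 3


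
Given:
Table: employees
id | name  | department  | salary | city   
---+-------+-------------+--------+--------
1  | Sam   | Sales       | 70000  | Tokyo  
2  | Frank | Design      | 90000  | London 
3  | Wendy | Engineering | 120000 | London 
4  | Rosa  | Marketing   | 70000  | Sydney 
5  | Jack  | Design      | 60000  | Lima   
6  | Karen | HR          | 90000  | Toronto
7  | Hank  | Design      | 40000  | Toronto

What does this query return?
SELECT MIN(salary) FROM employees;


Salaries: 70000, 90000, 120000, 70000, 60000, 90000, 40000
MIN = 40000

40000


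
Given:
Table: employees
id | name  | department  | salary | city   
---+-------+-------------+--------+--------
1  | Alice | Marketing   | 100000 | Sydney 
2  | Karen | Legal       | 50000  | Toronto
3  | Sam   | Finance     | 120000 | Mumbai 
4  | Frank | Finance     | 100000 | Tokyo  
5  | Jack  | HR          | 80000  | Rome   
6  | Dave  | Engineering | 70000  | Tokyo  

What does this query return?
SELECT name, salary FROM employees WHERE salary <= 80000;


Filtering: salary <= 80000
Matching: 3 rows

3 rows:
Karen, 50000
Jack, 80000
Dave, 70000


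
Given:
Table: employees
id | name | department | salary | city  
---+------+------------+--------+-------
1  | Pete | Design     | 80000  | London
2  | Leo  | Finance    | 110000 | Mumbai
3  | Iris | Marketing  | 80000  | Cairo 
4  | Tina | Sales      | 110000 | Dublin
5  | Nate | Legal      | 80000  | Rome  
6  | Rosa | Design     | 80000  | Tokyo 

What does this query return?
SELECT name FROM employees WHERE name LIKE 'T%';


LIKE 'T%' matches names starting with 'T'
Matching: 1

1 rows:
Tina


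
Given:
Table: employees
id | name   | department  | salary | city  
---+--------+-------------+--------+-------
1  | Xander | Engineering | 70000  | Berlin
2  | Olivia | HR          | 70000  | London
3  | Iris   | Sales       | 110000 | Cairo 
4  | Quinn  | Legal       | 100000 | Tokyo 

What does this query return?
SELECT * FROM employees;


SELECT * returns all 4 rows with all columns

4 rows:
1, Xander, Engineering, 70000, Berlin
2, Olivia, HR, 70000, London
3, Iris, Sales, 110000, Cairo
4, Quinn, Legal, 100000, Tokyo


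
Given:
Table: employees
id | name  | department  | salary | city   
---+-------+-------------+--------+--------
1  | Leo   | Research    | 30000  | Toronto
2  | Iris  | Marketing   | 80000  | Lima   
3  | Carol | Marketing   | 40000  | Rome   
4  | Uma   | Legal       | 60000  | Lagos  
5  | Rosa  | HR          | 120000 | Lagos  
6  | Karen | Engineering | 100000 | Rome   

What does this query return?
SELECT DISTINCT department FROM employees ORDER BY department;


All 'department' values (row order): Research, Marketing, Marketing, Legal, HR, Engineering
Removing duplicates leaves 5 unique value(s).

5 values:
Engineering
HR
Legal
Marketing
Research


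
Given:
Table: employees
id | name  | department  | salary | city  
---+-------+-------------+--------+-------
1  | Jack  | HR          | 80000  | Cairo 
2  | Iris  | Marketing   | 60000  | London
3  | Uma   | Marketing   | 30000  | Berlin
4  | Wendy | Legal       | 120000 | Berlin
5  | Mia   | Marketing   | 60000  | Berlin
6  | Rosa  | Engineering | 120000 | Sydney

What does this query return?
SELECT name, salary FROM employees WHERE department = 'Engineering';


Filtering: department = 'Engineering'
Matching rows: 1

1 rows:
Rosa, 120000


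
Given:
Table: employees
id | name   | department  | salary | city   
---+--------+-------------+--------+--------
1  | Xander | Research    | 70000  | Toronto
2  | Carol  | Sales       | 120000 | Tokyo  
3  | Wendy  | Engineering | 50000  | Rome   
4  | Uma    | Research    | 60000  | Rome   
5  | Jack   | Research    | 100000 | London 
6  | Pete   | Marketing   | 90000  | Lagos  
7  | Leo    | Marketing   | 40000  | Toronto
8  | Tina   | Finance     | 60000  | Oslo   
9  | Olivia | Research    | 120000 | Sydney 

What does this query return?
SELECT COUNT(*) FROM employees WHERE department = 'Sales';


Counting rows where department = 'Sales'
  Carol -> MATCH


1


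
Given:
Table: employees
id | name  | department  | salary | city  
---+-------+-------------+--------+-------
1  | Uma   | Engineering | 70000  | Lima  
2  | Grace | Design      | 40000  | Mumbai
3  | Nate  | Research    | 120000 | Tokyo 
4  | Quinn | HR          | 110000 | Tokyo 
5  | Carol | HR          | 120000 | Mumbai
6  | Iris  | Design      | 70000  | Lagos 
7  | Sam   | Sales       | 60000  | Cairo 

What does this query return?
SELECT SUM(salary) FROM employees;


SUM(salary) = 70000 + 40000 + 120000 + 110000 + 120000 + 70000 + 60000 = 590000

590000


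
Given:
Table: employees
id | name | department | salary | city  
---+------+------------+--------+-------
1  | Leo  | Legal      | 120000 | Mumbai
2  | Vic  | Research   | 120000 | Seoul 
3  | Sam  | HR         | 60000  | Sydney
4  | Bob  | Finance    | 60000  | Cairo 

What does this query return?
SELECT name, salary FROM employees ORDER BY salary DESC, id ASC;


Sorting by salary DESC, then id ASC for ties

4 rows:
Leo, 120000
Vic, 120000
Sam, 60000
Bob, 60000


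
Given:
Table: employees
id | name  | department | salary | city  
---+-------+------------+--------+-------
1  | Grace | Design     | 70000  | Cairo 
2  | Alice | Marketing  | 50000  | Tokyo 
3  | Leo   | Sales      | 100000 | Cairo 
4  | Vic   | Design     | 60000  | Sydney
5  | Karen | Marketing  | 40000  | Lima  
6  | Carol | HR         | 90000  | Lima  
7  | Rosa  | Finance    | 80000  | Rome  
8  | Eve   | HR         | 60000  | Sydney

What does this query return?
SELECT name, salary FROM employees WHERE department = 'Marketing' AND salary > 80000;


Filtering: department = 'Marketing' AND salary > 80000
Matching: 0 rows

Empty result set (0 rows)


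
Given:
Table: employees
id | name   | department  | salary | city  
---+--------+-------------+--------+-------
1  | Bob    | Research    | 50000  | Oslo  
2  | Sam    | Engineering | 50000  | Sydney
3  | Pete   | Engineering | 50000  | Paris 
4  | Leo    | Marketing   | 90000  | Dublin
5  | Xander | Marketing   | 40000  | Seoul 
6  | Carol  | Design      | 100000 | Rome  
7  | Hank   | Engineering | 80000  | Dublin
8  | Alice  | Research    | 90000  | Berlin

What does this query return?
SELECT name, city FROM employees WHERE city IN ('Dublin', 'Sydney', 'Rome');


Filtering: city IN ('Dublin', 'Sydney', 'Rome')
Matching: 4 rows

4 rows:
Sam, Sydney
Leo, Dublin
Carol, Rome
Hank, Dublin


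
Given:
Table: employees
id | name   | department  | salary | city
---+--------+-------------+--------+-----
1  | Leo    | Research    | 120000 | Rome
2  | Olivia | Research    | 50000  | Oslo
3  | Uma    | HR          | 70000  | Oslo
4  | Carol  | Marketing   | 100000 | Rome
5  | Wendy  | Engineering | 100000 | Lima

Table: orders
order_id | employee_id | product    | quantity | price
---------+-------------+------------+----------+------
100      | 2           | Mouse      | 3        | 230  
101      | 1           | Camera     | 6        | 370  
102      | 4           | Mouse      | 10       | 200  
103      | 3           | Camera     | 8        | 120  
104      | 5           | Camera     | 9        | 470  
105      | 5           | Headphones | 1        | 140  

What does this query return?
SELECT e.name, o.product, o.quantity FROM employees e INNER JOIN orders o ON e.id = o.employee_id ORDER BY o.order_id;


Joining employees.id = orders.employee_id:
  employee Olivia (id=2) -> order Mouse
  employee Leo (id=1) -> order Camera
  employee Carol (id=4) -> order Mouse
  employee Uma (id=3) -> order Camera
  employee Wendy (id=5) -> order Camera
  employee Wendy (id=5) -> order Headphones


6 rows:
Olivia, Mouse, 3
Leo, Camera, 6
Carol, Mouse, 10
Uma, Camera, 8
Wendy, Camera, 9
Wendy, Headphones, 1


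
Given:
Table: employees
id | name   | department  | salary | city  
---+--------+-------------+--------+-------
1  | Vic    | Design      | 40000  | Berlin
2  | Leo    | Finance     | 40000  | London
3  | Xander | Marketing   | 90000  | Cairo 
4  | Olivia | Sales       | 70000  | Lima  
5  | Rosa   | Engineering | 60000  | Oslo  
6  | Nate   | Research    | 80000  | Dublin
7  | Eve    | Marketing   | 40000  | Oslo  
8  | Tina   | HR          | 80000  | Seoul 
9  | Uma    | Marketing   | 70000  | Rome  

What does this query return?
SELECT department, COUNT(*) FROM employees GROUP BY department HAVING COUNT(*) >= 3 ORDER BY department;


Groups with count >= 3:
  Marketing: 3 -> PASS
  Design: 1 -> filtered out
  Engineering: 1 -> filtered out
  Finance: 1 -> filtered out
  HR: 1 -> filtered out
  Research: 1 -> filtered out
  Sales: 1 -> filtered out


1 groups:
Marketing, 3


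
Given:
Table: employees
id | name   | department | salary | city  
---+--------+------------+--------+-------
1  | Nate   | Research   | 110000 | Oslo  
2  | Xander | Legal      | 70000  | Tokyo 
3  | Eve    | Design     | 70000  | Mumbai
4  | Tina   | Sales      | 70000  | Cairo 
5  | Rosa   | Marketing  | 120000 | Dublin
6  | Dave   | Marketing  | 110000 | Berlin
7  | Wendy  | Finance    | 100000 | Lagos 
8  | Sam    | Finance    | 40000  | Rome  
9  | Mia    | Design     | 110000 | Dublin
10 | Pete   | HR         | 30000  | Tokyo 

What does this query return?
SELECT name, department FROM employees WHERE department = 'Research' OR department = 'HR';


Filtering: department = 'Research' OR 'HR'
Matching: 2 rows

2 rows:
Nate, Research
Pete, HR


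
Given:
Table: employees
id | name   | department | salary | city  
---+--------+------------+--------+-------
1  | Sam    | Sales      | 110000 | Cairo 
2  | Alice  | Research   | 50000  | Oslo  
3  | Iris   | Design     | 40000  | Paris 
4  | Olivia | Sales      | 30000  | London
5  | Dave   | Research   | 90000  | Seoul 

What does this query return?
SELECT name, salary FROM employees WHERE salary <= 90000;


Filtering: salary <= 90000
Matching: 4 rows

4 rows:
Alice, 50000
Iris, 40000
Olivia, 30000
Dave, 90000


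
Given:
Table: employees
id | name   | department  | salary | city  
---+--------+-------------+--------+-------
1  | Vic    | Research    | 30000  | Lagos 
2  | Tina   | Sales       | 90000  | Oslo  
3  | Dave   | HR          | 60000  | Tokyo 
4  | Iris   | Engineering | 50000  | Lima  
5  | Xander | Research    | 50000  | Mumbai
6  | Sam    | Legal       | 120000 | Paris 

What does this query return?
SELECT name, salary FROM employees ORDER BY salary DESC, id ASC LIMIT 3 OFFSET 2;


Sort by salary DESC (id ASC tiebreak), then skip 2 and take 3
Rows 3 through 5

3 rows:
Dave, 60000
Iris, 50000
Xander, 50000


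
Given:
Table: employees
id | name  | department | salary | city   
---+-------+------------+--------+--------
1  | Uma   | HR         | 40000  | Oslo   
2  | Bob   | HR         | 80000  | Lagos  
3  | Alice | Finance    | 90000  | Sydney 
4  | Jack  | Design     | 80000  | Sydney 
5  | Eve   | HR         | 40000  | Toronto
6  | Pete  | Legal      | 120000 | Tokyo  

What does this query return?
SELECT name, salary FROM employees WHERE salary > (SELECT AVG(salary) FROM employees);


Subquery: AVG(salary) = 75000.0
Filtering: salary > 75000.0
  Bob (80000) -> MATCH
  Alice (90000) -> MATCH
  Jack (80000) -> MATCH
  Pete (120000) -> MATCH


4 rows:
Bob, 80000
Alice, 90000
Jack, 80000
Pete, 120000


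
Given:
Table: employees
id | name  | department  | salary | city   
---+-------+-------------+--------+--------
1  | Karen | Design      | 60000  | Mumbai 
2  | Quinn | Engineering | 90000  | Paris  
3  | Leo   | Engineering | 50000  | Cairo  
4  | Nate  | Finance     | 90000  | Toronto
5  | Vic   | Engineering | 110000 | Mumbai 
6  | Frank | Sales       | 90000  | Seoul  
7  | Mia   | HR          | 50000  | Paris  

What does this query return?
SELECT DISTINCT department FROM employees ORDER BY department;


All 'department' values (row order): Design, Engineering, Engineering, Finance, Engineering, Sales, HR
Removing duplicates leaves 5 unique value(s).

5 values:
Design
Engineering
Finance
HR
Sales


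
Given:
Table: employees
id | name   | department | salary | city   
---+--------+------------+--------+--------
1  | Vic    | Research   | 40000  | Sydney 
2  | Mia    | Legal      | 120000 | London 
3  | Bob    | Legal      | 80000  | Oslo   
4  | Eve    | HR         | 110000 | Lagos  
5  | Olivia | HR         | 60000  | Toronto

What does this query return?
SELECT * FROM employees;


SELECT * returns all 5 rows with all columns

5 rows:
1, Vic, Research, 40000, Sydney
2, Mia, Legal, 120000, London
3, Bob, Legal, 80000, Oslo
4, Eve, HR, 110000, Lagos
5, Olivia, HR, 60000, Toronto


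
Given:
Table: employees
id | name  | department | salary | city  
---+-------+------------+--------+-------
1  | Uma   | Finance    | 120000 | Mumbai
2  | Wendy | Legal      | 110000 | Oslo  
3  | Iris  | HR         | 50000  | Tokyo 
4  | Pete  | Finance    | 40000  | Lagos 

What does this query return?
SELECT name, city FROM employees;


Projecting columns: name, city

4 rows:
Uma, Mumbai
Wendy, Oslo
Iris, Tokyo
Pete, Lagos


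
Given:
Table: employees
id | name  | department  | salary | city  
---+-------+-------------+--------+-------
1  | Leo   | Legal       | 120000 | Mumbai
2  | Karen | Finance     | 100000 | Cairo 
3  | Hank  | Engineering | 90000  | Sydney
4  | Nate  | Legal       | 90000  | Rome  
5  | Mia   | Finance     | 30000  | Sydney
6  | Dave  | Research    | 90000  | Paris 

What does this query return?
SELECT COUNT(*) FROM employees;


COUNT(*) counts all rows

6


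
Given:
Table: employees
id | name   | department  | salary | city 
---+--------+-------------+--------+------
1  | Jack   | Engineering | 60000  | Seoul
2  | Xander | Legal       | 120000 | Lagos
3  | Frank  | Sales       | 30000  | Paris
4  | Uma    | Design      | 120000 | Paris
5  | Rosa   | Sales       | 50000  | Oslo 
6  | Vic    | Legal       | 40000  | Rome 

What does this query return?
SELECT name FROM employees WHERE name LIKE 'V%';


LIKE 'V%' matches names starting with 'V'
Matching: 1

1 rows:
Vic


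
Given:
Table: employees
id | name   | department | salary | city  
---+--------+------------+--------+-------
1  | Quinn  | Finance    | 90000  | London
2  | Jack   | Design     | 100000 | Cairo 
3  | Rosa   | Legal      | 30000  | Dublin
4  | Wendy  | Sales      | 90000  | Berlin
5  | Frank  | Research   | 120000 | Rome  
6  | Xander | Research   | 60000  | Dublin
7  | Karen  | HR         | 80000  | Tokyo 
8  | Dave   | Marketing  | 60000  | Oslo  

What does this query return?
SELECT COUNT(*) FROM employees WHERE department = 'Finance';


Counting rows where department = 'Finance'
  Quinn -> MATCH


1


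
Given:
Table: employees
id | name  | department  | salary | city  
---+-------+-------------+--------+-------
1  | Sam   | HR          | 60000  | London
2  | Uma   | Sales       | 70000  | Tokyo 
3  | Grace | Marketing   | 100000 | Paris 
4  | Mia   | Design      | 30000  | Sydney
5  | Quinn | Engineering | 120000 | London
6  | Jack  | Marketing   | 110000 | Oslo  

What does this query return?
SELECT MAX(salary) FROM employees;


Salaries: 60000, 70000, 100000, 30000, 120000, 110000
MAX = 120000

120000
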